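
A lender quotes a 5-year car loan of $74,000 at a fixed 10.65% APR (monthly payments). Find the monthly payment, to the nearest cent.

$1,596.05

At 10.65% the monthly rate is 0.0088750, so the payment is 74,000 × 0.0088750 / (1 − 1.0088750^−60) = $1,596.05.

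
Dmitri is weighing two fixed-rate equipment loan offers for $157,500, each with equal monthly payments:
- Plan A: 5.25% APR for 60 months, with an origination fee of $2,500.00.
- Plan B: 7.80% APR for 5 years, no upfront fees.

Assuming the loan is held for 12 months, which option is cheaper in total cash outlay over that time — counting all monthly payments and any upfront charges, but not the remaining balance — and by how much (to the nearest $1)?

Plan A: monthly rate = 5.25%/12 = 0.0043750; payment = 157,500 × 0.0043750 / (1 − (1+0.0043750)^−60) = $2,990.29.
Plan B: at 7.80% the monthly rate is 0.0065000, so the payment is 157,500 × 0.0065000 / (1 − 1.0065000^−60) = $3,178.48.
Over 12 months: Plan A costs 12 × $2,990.29 + $2,500.00 = $38,383.48; Plan B costs 12 × $3,178.48 = $38,141.76.
Plan B is cheaper by $38,383.48 − $38,141.76 = $241.72.

Plan B by $242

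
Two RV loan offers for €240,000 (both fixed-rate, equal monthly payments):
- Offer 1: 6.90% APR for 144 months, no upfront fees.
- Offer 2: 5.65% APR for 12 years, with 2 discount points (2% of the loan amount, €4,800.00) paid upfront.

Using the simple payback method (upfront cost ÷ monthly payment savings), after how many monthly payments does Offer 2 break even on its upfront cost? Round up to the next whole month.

31 months

Offer 1: monthly rate = 6.9%/12 = 0.0057500; payment = 240,000 × 0.0057500 / (1 − (1+0.0057500)^−144) = €2,455.34.
Offer 2: at 5.65% the monthly rate is 0.0047083, so the payment is 240,000 × 0.0047083 / (1 − 1.0047083^−144) = €2,298.80.
Monthly savings = €2,455.34 − €2,298.80 = €156.54.
Break-even = €4,800.00 / €156.54 = 30.66 → 31 months.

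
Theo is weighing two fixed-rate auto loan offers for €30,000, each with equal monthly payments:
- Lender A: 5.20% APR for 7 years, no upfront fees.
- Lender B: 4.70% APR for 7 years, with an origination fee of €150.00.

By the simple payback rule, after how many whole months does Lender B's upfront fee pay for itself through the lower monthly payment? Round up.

Lender A: at 5.20% the monthly rate is 0.0043333, so the payment is 30,000 × 0.0043333 / (1 − 1.0043333^−84) = €426.84.
Lender B: monthly rate = 4.7%/12 = 0.0039167; payment = 30,000 × 0.0039167 / (1 − (1+0.0039167)^−84) = €419.80.
Monthly savings = €426.84 − €419.80 = €7.04.
Break-even = €150.00 / €7.04 = 21.31 → 22 months.

22 months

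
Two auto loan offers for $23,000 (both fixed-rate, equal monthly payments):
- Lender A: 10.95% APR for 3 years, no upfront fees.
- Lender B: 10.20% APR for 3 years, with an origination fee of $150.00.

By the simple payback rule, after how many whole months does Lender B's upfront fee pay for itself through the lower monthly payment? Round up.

19 months

Lender A: at 10.95% the monthly rate is 0.0091250, so the payment is 23,000 × 0.0091250 / (1 − 1.0091250^−36) = $752.45.
Lender B: at 10.20% the monthly rate is 0.0085000, so the payment is 23,000 × 0.0085000 / (1 − 1.0085000^−36) = $744.31.
Monthly savings = $752.45 − $744.31 = $8.14.
Break-even = $150.00 / $8.14 = 18.43 → 19 months.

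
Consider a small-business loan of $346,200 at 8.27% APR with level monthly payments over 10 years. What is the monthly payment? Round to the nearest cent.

$4,249.92

At 8.27% the monthly rate is 0.0068917, so the payment is 346,200 × 0.0068917 / (1 − 1.0068917^−120) = $4,249.92.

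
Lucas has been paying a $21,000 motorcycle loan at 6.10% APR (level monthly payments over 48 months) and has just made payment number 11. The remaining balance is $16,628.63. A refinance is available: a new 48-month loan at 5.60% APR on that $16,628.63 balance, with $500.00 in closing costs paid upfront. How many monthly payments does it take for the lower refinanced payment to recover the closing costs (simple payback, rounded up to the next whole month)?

5 months

Current payment = 21,000 × 6.1%/12 / (1 − (1+0.0050833)^−48) = $494.15.
Refinanced payment = 16,628.63 × 0.0046667 / (1 − (1+0.0046667)^−48) = $387.48.
Monthly savings = $494.15 − $387.48 = $106.67.
Break-even = $500.00 / $106.67 = 4.69 → 5 months.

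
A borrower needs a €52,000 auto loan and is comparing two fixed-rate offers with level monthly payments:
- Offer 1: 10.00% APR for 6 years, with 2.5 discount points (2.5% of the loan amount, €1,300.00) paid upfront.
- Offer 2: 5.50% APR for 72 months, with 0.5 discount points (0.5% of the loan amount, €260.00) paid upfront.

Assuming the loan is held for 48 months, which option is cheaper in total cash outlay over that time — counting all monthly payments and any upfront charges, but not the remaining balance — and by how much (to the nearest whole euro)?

Offer 2 by €6,501

Offer 1: monthly rate = 10%/12 = 0.0083333; payment = 52,000 × 0.0083333 / (1 − (1+0.0083333)^−72) = €963.34.
Offer 2: monthly rate = 5.5%/12 = 0.0045833; payment = 52,000 × 0.0045833 / (1 − (1+0.0045833)^−72) = €849.57.
Over 48 months: Offer 1 costs 48 × €963.34 + €1,300.00 = €47,540.32; Offer 2 costs 48 × €849.57 + €260.00 = €41,039.36.
Offer 2 is cheaper by €47,540.32 − €41,039.36 = €6,500.96.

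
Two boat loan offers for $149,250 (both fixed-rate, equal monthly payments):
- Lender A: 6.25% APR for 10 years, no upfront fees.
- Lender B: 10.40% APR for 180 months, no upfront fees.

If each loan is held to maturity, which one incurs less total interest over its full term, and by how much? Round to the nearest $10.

Lender A by $94,210

Lender A: monthly rate = 6.25%/12 = 0.0052083; payment = 149,250 × 0.0052083 / (1 − (1+0.0052083)^−120) = $1,675.78.
Total interest on Lender A = 120 × $1,675.78 − $149,250 = $51,843.60.
Lender B: at 10.40% the monthly rate is 0.0086667, so the payment is 149,250 × 0.0086667 / (1 − 1.0086667^−180) = $1,640.57.
Total interest on Lender B = 180 × $1,640.57 − $149,250 = $146,052.60.
Lender A is lower by $94,209.00.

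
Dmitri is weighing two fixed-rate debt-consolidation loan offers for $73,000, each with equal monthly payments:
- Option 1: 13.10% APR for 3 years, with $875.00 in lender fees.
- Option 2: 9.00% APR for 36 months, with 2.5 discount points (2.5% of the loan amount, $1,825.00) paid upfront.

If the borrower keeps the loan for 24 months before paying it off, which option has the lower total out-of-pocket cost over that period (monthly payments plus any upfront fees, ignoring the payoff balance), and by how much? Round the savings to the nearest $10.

Option 1: at 13.10% the monthly rate is 0.0109167, so the payment is 73,000 × 0.0109167 / (1 − 1.0109167^−36) = $2,463.18.
Option 2: at 9.00% the monthly rate is 0.0075000, so the payment is 73,000 × 0.0075000 / (1 − 1.0075000^−36) = $2,321.38.
Over 24 months: Option 1 costs 24 × $2,463.18 + $875.00 = $59,991.32; Option 2 costs 24 × $2,321.38 + $1,825.00 = $57,538.12.
Option 2 is cheaper by $59,991.32 − $57,538.12 = $2,453.20.

Option 2 by $2,450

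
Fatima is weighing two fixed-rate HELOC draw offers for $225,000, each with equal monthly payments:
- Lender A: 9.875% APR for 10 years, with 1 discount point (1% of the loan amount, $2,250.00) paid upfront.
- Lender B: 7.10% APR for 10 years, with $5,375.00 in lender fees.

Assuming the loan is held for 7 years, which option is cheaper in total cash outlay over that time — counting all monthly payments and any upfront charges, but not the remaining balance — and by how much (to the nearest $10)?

Lender B by $24,910

Lender A: monthly rate = 9.875%/12 = 0.0082292; payment = 225,000 × 0.0082292 / (1 − (1+0.0082292)^−120) = $2,957.84.
Lender B: monthly rate = 7.1%/12 = 0.0059167; payment = 225,000 × 0.0059167 / (1 − (1+0.0059167)^−120) = $2,624.05.
Over 84 months: Lender A costs 84 × $2,957.84 + $2,250.00 = $250,708.56; Lender B costs 84 × $2,624.05 + $5,375.00 = $225,795.20.
Lender B is cheaper by $250,708.56 − $225,795.20 = $24,913.36.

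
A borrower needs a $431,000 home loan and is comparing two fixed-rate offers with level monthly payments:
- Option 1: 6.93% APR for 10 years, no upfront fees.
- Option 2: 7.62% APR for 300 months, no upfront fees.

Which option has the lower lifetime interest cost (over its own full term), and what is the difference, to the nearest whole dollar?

Option 1 by $366,982

Option 1: at 6.93% the monthly rate is 0.0057750, so the payment is 431,000 × 0.0057750 / (1 − 1.0057750^−120) = $4,988.74.
Total interest on Option 1 = 120 × $4,988.74 − $431,000 = $167,648.80.
Option 2: monthly rate = 7.62%/12 = 0.0063500; payment = 431,000 × 0.0063500 / (1 − (1+0.0063500)^−300) = $3,218.77.
Total interest on Option 2 = 300 × $3,218.77 − $431,000 = $534,631.00.
Option 1 is lower by $366,982.20.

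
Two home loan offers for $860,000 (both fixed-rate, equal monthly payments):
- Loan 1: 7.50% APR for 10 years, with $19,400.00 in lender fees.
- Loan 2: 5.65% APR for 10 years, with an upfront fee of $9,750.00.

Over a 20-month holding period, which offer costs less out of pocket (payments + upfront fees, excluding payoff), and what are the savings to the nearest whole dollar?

Loan 2 by $25,871

Loan 1: at 7.50% the monthly rate is 0.0062500, so the payment is 860,000 × 0.0062500 / (1 − 1.0062500^−120) = $10,208.35.
Loan 2: monthly rate = 5.65%/12 = 0.0047083; payment = 860,000 × 0.0047083 / (1 − (1+0.0047083)^−120) = $9,397.31.
Over 20 months: Loan 1 costs 20 × $10,208.35 + $19,400.00 = $223,567.00; Loan 2 costs 20 × $9,397.31 + $9,750.00 = $197,696.20.
Loan 2 is cheaper by $223,567.00 − $197,696.20 = $25,870.80.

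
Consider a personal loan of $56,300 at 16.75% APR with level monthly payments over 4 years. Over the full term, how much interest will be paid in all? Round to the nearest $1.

Monthly rate = 16.75%/12 = 0.0139583; payment = 56,300 × 0.0139583 / (1 − (1+0.0139583)^−48) = $1,617.27.
Total paid = 48 × $1,617.27 = $77,628.96; interest = $77,628.96 − $56,300 = $21,328.96.

$21,329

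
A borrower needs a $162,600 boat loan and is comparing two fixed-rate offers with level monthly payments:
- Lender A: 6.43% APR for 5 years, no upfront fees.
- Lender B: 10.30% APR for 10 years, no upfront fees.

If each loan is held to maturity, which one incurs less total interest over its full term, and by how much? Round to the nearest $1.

Lender A by $70,537

Lender A: at 6.43% the monthly rate is 0.0053583, so the payment is 162,600 × 0.0053583 / (1 − 1.0053583^−60) = $3,176.13.
Total interest on Lender A = 60 × $3,176.13 − $162,600 = $27,967.80.
Lender B: monthly rate = 10.3%/12 = 0.0085833; payment = 162,600 × 0.0085833 / (1 − (1+0.0085833)^−120) = $2,175.87.
Total interest on Lender B = 120 × $2,175.87 − $162,600 = $98,504.40.
Lender A is lower by $70,536.60.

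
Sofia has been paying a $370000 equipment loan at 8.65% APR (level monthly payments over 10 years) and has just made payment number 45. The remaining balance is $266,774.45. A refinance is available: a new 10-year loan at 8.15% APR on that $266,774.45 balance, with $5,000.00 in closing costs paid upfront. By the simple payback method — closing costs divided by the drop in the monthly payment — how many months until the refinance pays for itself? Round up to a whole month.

Current payment = 370,000 × 8.65%/12 / (1 − (1+0.0072083)^−120) = $4,617.21.
Refinanced payment = 266,774.45 × 0.0067917 / (1 − (1+0.0067917)^−120) = $3,257.89.
Monthly savings = $4,617.21 − $3,257.89 = $1,359.32.
Break-even = $5,000.00 / $1,359.32 = 3.68 → 4 months.

4 months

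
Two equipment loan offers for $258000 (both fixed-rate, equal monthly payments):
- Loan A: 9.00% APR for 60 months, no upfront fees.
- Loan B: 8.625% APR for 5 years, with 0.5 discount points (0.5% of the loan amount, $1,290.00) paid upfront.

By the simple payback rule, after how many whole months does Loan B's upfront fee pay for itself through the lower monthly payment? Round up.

28 months

Loan A: at 9.00% the monthly rate is 0.0075000, so the payment is 258,000 × 0.0075000 / (1 − 1.0075000^−60) = $5,355.66.
Loan B: monthly rate = 8.625%/12 = 0.0071875; payment = 258,000 × 0.0071875 / (1 − (1+0.0071875)^−60) = $5,308.82.
Monthly savings = $5,355.66 − $5,308.82 = $46.84.
Break-even = $1,290.00 / $46.84 = 27.54 → 28 months.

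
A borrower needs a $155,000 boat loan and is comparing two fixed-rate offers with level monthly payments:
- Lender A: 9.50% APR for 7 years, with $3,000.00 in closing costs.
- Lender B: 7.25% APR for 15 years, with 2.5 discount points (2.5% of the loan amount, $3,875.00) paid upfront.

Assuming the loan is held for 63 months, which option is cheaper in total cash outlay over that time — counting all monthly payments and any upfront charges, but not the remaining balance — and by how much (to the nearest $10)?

Lender B by $69,580

Lender A: at 9.50% the monthly rate is 0.0079167, so the payment is 155,000 × 0.0079167 / (1 − 1.0079167^−84) = $2,533.32.
Lender B: monthly rate = 7.25%/12 = 0.0060417; payment = 155,000 × 0.0060417 / (1 − (1+0.0060417)^−180) = $1,414.94.
Over 63 months: Lender A costs 63 × $2,533.32 + $3,000.00 = $162,599.16; Lender B costs 63 × $1,414.94 + $3,875.00 = $93,016.22.
Lender B is cheaper by $162,599.16 − $93,016.22 = $69,582.94.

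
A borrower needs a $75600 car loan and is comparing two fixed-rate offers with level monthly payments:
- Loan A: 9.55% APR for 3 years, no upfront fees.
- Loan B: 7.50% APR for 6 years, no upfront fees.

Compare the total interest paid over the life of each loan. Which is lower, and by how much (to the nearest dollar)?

Loan A by $6,869

Loan A: monthly rate = 9.55%/12 = 0.0079583; payment = 75,600 × 0.0079583 / (1 − (1+0.0079583)^−36) = $2,423.46.
Total interest on Loan A = 36 × $2,423.46 − $75,600 = $11,644.56.
Loan B: at 7.50% the monthly rate is 0.0062500, so the payment is 75,600 × 0.0062500 / (1 − 1.0062500^−72) = $1,307.13.
Total interest on Loan B = 72 × $1,307.13 − $75,600 = $18,513.36.
Loan A is lower by $6,868.80.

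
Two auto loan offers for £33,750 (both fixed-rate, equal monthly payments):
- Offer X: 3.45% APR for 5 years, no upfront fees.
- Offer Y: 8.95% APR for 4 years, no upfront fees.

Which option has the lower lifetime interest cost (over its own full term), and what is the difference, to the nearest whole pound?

Offer X by £3,482

Offer X: monthly rate = 3.45%/12 = 0.0028750; payment = 33,750 × 0.0028750 / (1 − (1+0.0028750)^−60) = £613.22.
Total interest on Offer X = 60 × £613.22 − £33,750 = £3,043.20.
Offer Y: monthly rate = 8.95%/12 = 0.0074583; payment = 33,750 × 0.0074583 / (1 − (1+0.0074583)^−48) = £839.07.
Total interest on Offer Y = 48 × £839.07 − £33,750 = £6,525.36.
Offer X is lower by £3,482.16.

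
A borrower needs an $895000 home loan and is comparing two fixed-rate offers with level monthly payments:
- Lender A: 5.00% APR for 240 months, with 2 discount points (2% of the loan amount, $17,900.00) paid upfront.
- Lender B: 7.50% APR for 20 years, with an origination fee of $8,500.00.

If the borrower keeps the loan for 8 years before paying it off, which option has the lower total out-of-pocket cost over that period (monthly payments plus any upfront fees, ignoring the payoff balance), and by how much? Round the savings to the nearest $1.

Lender A by $115,732

Lender A: at 5.00% the monthly rate is 0.0041667, so the payment is 895,000 × 0.0041667 / (1 − 1.0041667^−240) = $5,906.60.
Lender B: at 7.50% the monthly rate is 0.0062500, so the payment is 895,000 × 0.0062500 / (1 − 1.0062500^−240) = $7,210.06.
Over 96 months: Lender A costs 96 × $5,906.60 + $17,900.00 = $584,933.60; Lender B costs 96 × $7,210.06 + $8,500.00 = $700,665.76.
Lender A is cheaper by $700,665.76 − $584,933.60 = $115,732.16.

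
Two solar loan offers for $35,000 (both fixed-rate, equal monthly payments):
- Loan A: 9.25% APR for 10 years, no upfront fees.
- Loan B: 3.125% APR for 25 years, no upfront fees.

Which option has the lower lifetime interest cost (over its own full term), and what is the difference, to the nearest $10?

Loan B by $3,300

Loan A: at 9.25% the monthly rate is 0.0077083, so the payment is 35,000 × 0.0077083 / (1 − 1.0077083^−120) = $448.11.
Total interest on Loan A = 120 × $448.11 − $35,000 = $18,773.20.
Loan B: at 3.125% the monthly rate is 0.0026042, so the payment is 35,000 × 0.0026042 / (1 − 1.0026042^−300) = $168.26.
Total interest on Loan B = 300 × $168.26 − $35,000 = $15,478.00.
Loan B is lower by $3,295.20.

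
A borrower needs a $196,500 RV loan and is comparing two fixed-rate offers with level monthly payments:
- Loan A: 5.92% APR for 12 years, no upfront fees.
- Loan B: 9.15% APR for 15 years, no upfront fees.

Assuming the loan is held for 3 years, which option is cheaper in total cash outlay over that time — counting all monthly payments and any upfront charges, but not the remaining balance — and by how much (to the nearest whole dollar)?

Loan A by $3,643

Loan A: monthly rate = 5.92%/12 = 0.0049333; payment = 196,500 × 0.0049333 / (1 − (1+0.0049333)^−144) = $1,909.42.
Loan B: monthly rate = 9.15%/12 = 0.0076250; payment = 196,500 × 0.0076250 / (1 − (1+0.0076250)^−180) = $2,010.61.
Over 36 months: Loan A costs 36 × $1,909.42 = $68,739.12; Loan B costs 36 × $2,010.61 = $72,381.96.
Loan A is cheaper by $72,381.96 − $68,739.12 = $3,642.84.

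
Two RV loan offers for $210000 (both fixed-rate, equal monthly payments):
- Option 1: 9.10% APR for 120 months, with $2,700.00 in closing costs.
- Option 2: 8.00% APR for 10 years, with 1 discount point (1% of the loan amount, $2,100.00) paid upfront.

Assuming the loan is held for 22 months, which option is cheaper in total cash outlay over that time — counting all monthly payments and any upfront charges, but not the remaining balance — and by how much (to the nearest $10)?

Option 1: at 9.10% the monthly rate is 0.0075833, so the payment is 210,000 × 0.0075833 / (1 − 1.0075833^−120) = $2,671.57.
Option 2: monthly rate = 8%/12 = 0.0066667; payment = 210,000 × 0.0066667 / (1 − (1+0.0066667)^−120) = $2,547.88.
Over 22 months: Option 1 costs 22 × $2,671.57 + $2,700.00 = $61,474.54; Option 2 costs 22 × $2,547.88 + $2,100.00 = $58,153.36.
Option 2 is cheaper by $61,474.54 − $58,153.36 = $3,321.18.

Option 2 by $3,320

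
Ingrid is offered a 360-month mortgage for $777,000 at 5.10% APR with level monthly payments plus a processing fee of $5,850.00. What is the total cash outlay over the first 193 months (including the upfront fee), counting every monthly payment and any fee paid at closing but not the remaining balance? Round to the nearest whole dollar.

At 5.10% the monthly rate is 0.0042500, so the payment is 777,000 × 0.0042500 / (1 − 1.0042500^−360) = $4,218.72.
Total outlay = 193 × $4,218.72 + $5,850.00 = $820,062.96.

$820,063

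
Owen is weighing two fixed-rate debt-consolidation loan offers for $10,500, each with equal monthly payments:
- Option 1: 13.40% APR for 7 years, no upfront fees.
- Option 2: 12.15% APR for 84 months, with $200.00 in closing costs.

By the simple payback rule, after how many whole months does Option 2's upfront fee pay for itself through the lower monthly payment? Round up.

Option 1: monthly rate = 13.4%/12 = 0.0111667; payment = 10,500 × 0.0111667 / (1 − (1+0.0111667)^−84) = $193.31.
Option 2: at 12.15% the monthly rate is 0.0101250, so the payment is 10,500 × 0.0101250 / (1 − 1.0101250^−84) = $186.20.
Monthly savings = $193.31 − $186.20 = $7.11.
Break-even = $200.00 / $7.11 = 28.13 → 29 months.

29 months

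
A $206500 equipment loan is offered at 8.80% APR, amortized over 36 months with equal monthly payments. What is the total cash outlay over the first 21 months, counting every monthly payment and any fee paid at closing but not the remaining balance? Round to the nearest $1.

At 8.80% the monthly rate is 0.0073333, so the payment is 206,500 × 0.0073333 / (1 − 1.0073333^−36) = $6,547.44.
Total outlay = 21 × $6,547.44 = $137,496.24.

$137,496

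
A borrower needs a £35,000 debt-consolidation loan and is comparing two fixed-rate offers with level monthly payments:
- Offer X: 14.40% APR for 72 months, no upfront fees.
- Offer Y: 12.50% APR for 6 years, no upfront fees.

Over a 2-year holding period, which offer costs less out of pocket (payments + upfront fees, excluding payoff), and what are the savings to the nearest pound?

Offer Y by £848

Offer X: monthly rate = 14.4%/12 = 0.0120000; payment = 35,000 × 0.0120000 / (1 − (1+0.0120000)^−72) = £728.72.
Offer Y: at 12.50% the monthly rate is 0.0104167, so the payment is 35,000 × 0.0104167 / (1 − 1.0104167^−72) = £693.39.
Over 24 months: Offer X costs 24 × £728.72 = £17,489.28; Offer Y costs 24 × £693.39 = £16,641.36.
Offer Y is cheaper by £17,489.28 − £16,641.36 = £847.92.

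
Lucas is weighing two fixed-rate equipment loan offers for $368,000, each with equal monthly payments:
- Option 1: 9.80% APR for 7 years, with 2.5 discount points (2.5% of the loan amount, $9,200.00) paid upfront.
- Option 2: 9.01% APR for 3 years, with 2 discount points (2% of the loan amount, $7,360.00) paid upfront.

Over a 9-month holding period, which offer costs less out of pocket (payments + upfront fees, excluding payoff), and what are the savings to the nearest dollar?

Option 1 by $48,855

Option 1: at 9.80% the monthly rate is 0.0081667, so the payment is 368,000 × 0.0081667 / (1 − 1.0081667^−84) = $6,071.27.
Option 2: at 9.01% the monthly rate is 0.0075083, so the payment is 368,000 × 0.0075083 / (1 − 1.0075083^−36) = $11,704.01.
Over 9 months: Option 1 costs 9 × $6,071.27 + $9,200.00 = $63,841.43; Option 2 costs 9 × $11,704.01 + $7,360.00 = $112,696.09.
Option 1 is cheaper by $112,696.09 − $63,841.43 = $48,854.66.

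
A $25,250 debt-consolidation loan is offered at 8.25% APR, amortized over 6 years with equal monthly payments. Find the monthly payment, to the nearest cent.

$445.80

At 8.25% the monthly rate is 0.0068750, so the payment is 25,250 × 0.0068750 / (1 − 1.0068750^−72) = $445.80.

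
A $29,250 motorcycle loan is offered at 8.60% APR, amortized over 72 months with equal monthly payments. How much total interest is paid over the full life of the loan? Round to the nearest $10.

$8,300

Monthly rate = 8.6%/12 = 0.0071667; payment = 29,250 × 0.0071667 / (1 − (1+0.0071667)^−72) = $521.46.
Total paid = 72 × $521.46 = $37,545.12; interest = $37,545.12 − $29,250 = $8,295.12.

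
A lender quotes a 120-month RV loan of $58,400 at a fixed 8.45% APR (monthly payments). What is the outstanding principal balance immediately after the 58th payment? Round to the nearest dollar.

With monthly rate i = 8.45%/12 = 0.0070417, the balance after k of n payments is P · [(1+i)^n − (1+i)^k] / [(1+i)^n − 1].
(1+0.0070417)^120 = 2.32109438 and (1+0.0070417)^58 = 1.50228219, so the balance is 58,400 × (2.32109438 − 1.50228219) / (2.32109438 − 1) = $36,196.23.

$36,196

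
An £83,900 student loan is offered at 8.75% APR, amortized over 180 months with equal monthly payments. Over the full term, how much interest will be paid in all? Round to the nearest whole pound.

£67,037

Monthly rate = 8.75%/12 = 0.0072917; payment = 83,900 × 0.0072917 / (1 − (1+0.0072917)^−180) = £838.54.
Total paid = 180 × £838.54 = £150,937.20; interest = £150,937.20 − £83,900 = £67,037.20.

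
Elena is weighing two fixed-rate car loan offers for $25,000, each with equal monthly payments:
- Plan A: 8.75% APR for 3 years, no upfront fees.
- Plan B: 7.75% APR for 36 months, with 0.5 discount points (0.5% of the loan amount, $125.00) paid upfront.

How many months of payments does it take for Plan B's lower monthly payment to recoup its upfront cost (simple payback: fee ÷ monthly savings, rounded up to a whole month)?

Plan A: at 8.75% the monthly rate is 0.0072917, so the payment is 25,000 × 0.0072917 / (1 − 1.0072917^−36) = $792.09.
Plan B: at 7.75% the monthly rate is 0.0064583, so the payment is 25,000 × 0.0064583 / (1 − 1.0064583^−36) = $780.53.
Monthly savings = $792.09 − $780.53 = $11.56.
Break-even = $125.00 / $11.56 = 10.81 → 11 months.

11 months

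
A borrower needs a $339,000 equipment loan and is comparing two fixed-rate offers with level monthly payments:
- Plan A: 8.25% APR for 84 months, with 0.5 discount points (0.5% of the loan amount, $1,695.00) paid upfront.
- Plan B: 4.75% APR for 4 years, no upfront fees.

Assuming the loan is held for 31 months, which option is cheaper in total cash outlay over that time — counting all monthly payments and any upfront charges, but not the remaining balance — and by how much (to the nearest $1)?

Plan A by $74,024

Plan A: at 8.25% the monthly rate is 0.0068750, so the payment is 339,000 × 0.0068750 / (1 − 1.0068750^−84) = $5,326.05.
Plan B: monthly rate = 4.75%/12 = 0.0039583; payment = 339,000 × 0.0039583 / (1 − (1+0.0039583)^−48) = $7,768.60.
Over 31 months: Plan A costs 31 × $5,326.05 + $1,695.00 = $166,802.55; Plan B costs 31 × $7,768.60 = $240,826.60.
Plan A is cheaper by $240,826.60 − $166,802.55 = $74,024.05.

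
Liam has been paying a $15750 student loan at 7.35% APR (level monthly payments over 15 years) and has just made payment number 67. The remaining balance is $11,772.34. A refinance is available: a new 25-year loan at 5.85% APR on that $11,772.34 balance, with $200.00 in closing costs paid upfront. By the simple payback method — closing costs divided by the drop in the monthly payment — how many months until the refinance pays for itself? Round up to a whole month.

3 months

Current payment = 15,750 × 7.35%/12 / (1 − (1+0.0061250)^−180) = $144.67.
Refinanced payment = 11,772.34 × 0.0048750 / (1 − (1+0.0048750)^−300) = $74.77.
Monthly savings = $144.67 − $74.77 = $69.90.
Break-even = $200.00 / $69.90 = 2.86 → 3 months.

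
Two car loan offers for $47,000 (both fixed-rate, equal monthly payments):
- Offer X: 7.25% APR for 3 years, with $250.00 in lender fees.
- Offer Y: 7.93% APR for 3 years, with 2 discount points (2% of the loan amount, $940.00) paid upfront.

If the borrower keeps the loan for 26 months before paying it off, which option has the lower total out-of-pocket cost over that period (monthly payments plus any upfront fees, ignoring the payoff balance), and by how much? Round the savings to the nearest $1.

Offer X: at 7.25% the monthly rate is 0.0060417, so the payment is 47,000 × 0.0060417 / (1 − 1.0060417^−36) = $1,456.60.
Offer Y: monthly rate = 7.93%/12 = 0.0066083; payment = 47,000 × 0.0066083 / (1 − (1+0.0066083)^−36) = $1,471.29.
Over 26 months: Offer X costs 26 × $1,456.60 + $250.00 = $38,121.60; Offer Y costs 26 × $1,471.29 + $940.00 = $39,193.54.
Offer X is cheaper by $39,193.54 − $38,121.60 = $1,071.94.

Offer X by $1,072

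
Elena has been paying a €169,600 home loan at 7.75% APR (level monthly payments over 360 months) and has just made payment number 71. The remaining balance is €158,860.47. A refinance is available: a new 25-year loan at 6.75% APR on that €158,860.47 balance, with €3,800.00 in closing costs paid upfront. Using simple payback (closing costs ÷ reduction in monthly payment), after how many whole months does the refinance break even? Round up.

Current payment = 169,600 × 7.75%/12 / (1 − (1+0.0064583)^−360) = €1,215.04.
Refinanced payment = 158,860.47 × 0.0056250 / (1 − (1+0.0056250)^−300) = €1,097.59.
Monthly savings = €1,215.04 − €1,097.59 = €117.45.
Break-even = €3,800.00 / €117.45 = 32.35 → 33 months.

33 months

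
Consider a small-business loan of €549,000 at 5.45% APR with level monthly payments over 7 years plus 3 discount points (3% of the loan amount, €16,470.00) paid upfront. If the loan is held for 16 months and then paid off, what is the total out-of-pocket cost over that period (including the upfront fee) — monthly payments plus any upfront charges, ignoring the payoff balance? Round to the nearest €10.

€142,490

At 5.45% the monthly rate is 0.0045417, so the payment is 549,000 × 0.0045417 / (1 − 1.0045417^−84) = €7,876.13.
Total outlay = 16 × €7,876.13 + €16,470.00 = €142,488.08.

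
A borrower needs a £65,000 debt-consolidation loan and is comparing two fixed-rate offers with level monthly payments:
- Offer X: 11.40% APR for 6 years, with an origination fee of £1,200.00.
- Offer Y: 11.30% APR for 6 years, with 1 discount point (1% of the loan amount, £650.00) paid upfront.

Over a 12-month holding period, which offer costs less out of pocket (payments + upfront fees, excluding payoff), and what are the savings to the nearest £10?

Offer Y by £590

Offer X: monthly rate = 11.4%/12 = 0.0095000; payment = 65,000 × 0.0095000 / (1 − (1+0.0095000)^−72) = £1,250.57.
Offer Y: at 11.30% the monthly rate is 0.0094167, so the payment is 65,000 × 0.0094167 / (1 − 1.0094167^−72) = £1,247.23.
Over 12 months: Offer X costs 12 × £1,250.57 + £1,200.00 = £16,206.84; Offer Y costs 12 × £1,247.23 + £650.00 = £15,616.76.
Offer Y is cheaper by £16,206.84 − £15,616.76 = £590.08.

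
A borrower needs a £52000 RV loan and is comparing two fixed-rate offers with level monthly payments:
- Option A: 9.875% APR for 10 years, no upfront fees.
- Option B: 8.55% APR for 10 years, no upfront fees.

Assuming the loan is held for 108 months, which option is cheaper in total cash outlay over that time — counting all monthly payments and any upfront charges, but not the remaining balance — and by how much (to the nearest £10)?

Option B by £4,050

Option A: at 9.875% the monthly rate is 0.0082292, so the payment is 52,000 × 0.0082292 / (1 − 1.0082292^−120) = £683.59.
Option B: at 8.55% the monthly rate is 0.0071250, so the payment is 52,000 × 0.0071250 / (1 − 1.0071250^−120) = £646.12.
Over 108 months: Option A costs 108 × £683.59 = £73,827.72; Option B costs 108 × £646.12 = £69,780.96.
Option B is cheaper by £73,827.72 − £69,780.96 = £4,046.76.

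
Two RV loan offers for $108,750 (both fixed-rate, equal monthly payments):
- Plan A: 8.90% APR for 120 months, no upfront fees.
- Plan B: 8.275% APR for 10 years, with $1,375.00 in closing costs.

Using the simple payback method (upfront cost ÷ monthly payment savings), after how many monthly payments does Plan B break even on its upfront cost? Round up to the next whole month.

38 months

Plan A: at 8.90% the monthly rate is 0.0074167, so the payment is 108,750 × 0.0074167 / (1 − 1.0074167^−120) = $1,371.72.
Plan B: monthly rate = 8.275%/12 = 0.0068958; payment = 108,750 × 0.0068958 / (1 − (1+0.0068958)^−120) = $1,335.29.
Monthly savings = $1,371.72 − $1,335.29 = $36.43.
Break-even = $1,375.00 / $36.43 = 37.74 → 38 months.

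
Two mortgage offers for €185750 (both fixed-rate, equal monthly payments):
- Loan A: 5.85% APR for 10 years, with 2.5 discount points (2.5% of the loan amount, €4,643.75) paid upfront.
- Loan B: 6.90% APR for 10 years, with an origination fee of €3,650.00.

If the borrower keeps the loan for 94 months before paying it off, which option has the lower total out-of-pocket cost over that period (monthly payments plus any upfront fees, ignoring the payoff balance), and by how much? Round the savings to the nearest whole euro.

Loan A: at 5.85% the monthly rate is 0.0048750, so the payment is 185,750 × 0.0048750 / (1 − 1.0048750^−120) = €2,048.24.
Loan B: at 6.90% the monthly rate is 0.0057500, so the payment is 185,750 × 0.0057500 / (1 − 1.0057500^−120) = €2,147.15.
Over 94 months: Loan A costs 94 × €2,048.24 + €4,643.75 = €197,178.31; Loan B costs 94 × €2,147.15 + €3,650.00 = €205,482.10.
Loan A is cheaper by €205,482.10 − €197,178.31 = €8,303.79.

Loan A by €8,304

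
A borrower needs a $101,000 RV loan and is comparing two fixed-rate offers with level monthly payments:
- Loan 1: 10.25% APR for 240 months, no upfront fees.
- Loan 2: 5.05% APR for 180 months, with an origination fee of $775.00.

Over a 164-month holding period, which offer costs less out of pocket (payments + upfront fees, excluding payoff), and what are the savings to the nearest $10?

Loan 1: monthly rate = 10.25%/12 = 0.0085417; payment = 101,000 × 0.0085417 / (1 − (1+0.0085417)^−240) = $991.46.
Loan 2: monthly rate = 5.05%/12 = 0.0042083; payment = 101,000 × 0.0042083 / (1 − (1+0.0042083)^−180) = $801.33.
Over 164 months: Loan 1 costs 164 × $991.46 = $162,599.44; Loan 2 costs 164 × $801.33 + $775.00 = $132,193.12.
Loan 2 is cheaper by $162,599.44 − $132,193.12 = $30,406.32.

Loan 2 by $30,410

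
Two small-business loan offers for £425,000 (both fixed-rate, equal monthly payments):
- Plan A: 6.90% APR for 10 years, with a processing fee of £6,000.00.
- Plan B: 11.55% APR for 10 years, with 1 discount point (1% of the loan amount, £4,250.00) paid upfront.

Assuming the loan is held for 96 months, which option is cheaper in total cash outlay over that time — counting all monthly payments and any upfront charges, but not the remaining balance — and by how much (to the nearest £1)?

Plan A by £101,425

Plan A: monthly rate = 6.9%/12 = 0.0057500; payment = 425,000 × 0.0057500 / (1 − (1+0.0057500)^−120) = £4,912.73.
Plan B: at 11.55% the monthly rate is 0.0096250, so the payment is 425,000 × 0.0096250 / (1 − 1.0096250^−120) = £5,987.47.
Over 96 months: Plan A costs 96 × £4,912.73 + £6,000.00 = £477,622.08; Plan B costs 96 × £5,987.47 + £4,250.00 = £579,047.12.
Plan A is cheaper by £579,047.12 − £477,622.08 = £101,425.04.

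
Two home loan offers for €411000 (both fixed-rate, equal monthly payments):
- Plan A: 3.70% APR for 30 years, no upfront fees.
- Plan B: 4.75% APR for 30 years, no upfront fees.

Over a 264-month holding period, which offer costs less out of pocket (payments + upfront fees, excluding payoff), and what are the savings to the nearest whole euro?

Plan A: at 3.70% the monthly rate is 0.0030833, so the payment is 411,000 × 0.0030833 / (1 − 1.0030833^−360) = €1,891.76.
Plan B: monthly rate = 4.75%/12 = 0.0039583; payment = 411,000 × 0.0039583 / (1 − (1+0.0039583)^−360) = €2,143.97.
Over 264 months: Plan A costs 264 × €1,891.76 = €499,424.64; Plan B costs 264 × €2,143.97 = €566,008.08.
Plan A is cheaper by €566,008.08 − €499,424.64 = €66,583.44.

Plan A by €66,583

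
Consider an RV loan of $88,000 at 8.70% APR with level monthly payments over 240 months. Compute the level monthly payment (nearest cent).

$774.86

At 8.70% the monthly rate is 0.0072500, so the payment is 88,000 × 0.0072500 / (1 − 1.0072500^−240) = $774.86.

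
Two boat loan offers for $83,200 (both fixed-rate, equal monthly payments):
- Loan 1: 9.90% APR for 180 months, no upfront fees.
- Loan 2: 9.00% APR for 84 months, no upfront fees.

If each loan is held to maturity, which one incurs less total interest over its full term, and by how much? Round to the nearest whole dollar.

Loan 1: at 9.90% the monthly rate is 0.0082500, so the payment is 83,200 × 0.0082500 / (1 − 1.0082500^−180) = $888.99.
Total interest on Loan 1 = 180 × $888.99 − $83,200 = $76,818.20.
Loan 2: at 9.00% the monthly rate is 0.0075000, so the payment is 83,200 × 0.0075000 / (1 − 1.0075000^−84) = $1,338.61.
Total interest on Loan 2 = 84 × $1,338.61 − $83,200 = $29,243.24.
Loan 2 is lower by $47,574.96.

Loan 2 by $47,575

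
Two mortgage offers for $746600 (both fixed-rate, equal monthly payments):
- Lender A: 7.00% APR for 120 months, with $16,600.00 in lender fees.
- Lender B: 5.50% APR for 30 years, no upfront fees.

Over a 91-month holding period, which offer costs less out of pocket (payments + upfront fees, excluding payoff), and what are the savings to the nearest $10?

Lender A: at 7.00% the monthly rate is 0.0058333, so the payment is 746,600 × 0.0058333 / (1 − 1.0058333^−120) = $8,668.66.
Lender B: at 5.50% the monthly rate is 0.0045833, so the payment is 746,600 × 0.0045833 / (1 − 1.0045833^−360) = $4,239.11.
Over 91 months: Lender A costs 91 × $8,668.66 + $16,600.00 = $805,448.06; Lender B costs 91 × $4,239.11 = $385,759.01.
Lender B is cheaper by $805,448.06 − $385,759.01 = $419,689.05.

Lender B by $419,690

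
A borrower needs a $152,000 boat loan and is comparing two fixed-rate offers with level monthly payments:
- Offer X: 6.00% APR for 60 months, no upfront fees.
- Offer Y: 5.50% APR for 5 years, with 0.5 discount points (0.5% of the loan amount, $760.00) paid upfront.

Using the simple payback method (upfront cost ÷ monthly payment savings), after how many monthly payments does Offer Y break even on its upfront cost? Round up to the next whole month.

22 months

Offer X: monthly rate = 6%/12 = 0.0050000; payment = 152,000 × 0.0050000 / (1 − (1+0.0050000)^−60) = $2,938.59.
Offer Y: at 5.50% the monthly rate is 0.0045833, so the payment is 152,000 × 0.0045833 / (1 − 1.0045833^−60) = $2,903.38.
Monthly savings = $2,938.59 − $2,903.38 = $35.21.
Break-even = $760.00 / $35.21 = 21.58 → 22 months.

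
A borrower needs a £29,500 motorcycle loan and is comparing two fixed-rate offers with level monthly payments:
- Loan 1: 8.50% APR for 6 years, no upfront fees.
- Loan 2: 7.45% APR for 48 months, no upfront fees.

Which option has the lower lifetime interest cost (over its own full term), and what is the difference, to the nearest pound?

Loan 2 by £3,557

Loan 1: at 8.50% the monthly rate is 0.0070833, so the payment is 29,500 × 0.0070833 / (1 − 1.0070833^−72) = £524.46.
Total interest on Loan 1 = 72 × £524.46 − £29,500 = £8,261.12.
Loan 2: at 7.45% the monthly rate is 0.0062083, so the payment is 29,500 × 0.0062083 / (1 − 1.0062083^−48) = £712.59.
Total interest on Loan 2 = 48 × £712.59 − £29,500 = £4,704.32.
Loan 2 is lower by £3,556.80.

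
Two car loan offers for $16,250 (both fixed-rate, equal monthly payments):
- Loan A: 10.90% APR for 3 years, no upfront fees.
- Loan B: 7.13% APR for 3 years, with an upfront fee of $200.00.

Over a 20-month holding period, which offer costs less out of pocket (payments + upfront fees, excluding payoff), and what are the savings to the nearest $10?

Loan B by $370

Loan A: at 10.90% the monthly rate is 0.0090833, so the payment is 16,250 × 0.0090833 / (1 − 1.0090833^−36) = $531.23.
Loan B: monthly rate = 7.13%/12 = 0.0059417; payment = 16,250 × 0.0059417 / (1 − (1+0.0059417)^−36) = $502.72.
Over 20 months: Loan A costs 20 × $531.23 = $10,624.60; Loan B costs 20 × $502.72 + $200.00 = $10,254.40.
Loan B is cheaper by $10,624.60 − $10,254.40 = $370.20.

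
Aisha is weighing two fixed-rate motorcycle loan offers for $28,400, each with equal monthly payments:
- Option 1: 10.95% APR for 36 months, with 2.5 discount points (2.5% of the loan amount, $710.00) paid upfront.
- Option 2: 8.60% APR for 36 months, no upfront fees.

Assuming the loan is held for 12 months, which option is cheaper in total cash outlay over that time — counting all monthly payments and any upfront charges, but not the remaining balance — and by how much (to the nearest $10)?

Option 2 by $1,090

Option 1: at 10.95% the monthly rate is 0.0091250, so the payment is 28,400 × 0.0091250 / (1 − 1.0091250^−36) = $929.11.
Option 2: monthly rate = 8.6%/12 = 0.0071667; payment = 28,400 × 0.0071667 / (1 − (1+0.0071667)^−36) = $897.83.
Over 12 months: Option 1 costs 12 × $929.11 + $710.00 = $11,859.32; Option 2 costs 12 × $897.83 = $10,773.96.
Option 2 is cheaper by $11,859.32 − $10,773.96 = $1,085.36.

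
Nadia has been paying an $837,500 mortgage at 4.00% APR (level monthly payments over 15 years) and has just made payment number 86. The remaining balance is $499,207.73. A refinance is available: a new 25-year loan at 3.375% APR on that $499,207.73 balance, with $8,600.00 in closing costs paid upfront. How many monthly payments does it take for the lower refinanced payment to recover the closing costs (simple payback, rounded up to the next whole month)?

3 months

Current payment = 837,500 × 4%/12 / (1 − (1+0.0033333)^−180) = $6,194.89.
Refinanced payment = 499,207.73 × 0.0028125 / (1 − (1+0.0028125)^−300) = $2,465.81.
Monthly savings = $6,194.89 − $2,465.81 = $3,729.08.
Break-even = $8,600.00 / $3,729.08 = 2.31 → 3 months.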